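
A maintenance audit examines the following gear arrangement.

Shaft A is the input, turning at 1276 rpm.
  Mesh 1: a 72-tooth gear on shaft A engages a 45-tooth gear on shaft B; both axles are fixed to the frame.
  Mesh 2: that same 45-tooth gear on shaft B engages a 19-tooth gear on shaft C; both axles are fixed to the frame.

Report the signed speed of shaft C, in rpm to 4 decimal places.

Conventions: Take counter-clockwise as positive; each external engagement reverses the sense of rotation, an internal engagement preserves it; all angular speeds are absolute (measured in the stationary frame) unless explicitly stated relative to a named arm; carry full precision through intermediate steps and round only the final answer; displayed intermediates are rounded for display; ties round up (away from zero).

2-mesh fixed-axis compound train (all bearings frame-fixed)
mesh 1 [72T→45T]: ω = 1276.0000×72/45 = 2041.6000 rpm, sense flips to −
mesh 2 [45T→19T]: ω = 2041.6000×45/19 = 4835.3684 rpm, sense flips to +
signed output speed = +4835.3684 rpm

+4835.3684 rpm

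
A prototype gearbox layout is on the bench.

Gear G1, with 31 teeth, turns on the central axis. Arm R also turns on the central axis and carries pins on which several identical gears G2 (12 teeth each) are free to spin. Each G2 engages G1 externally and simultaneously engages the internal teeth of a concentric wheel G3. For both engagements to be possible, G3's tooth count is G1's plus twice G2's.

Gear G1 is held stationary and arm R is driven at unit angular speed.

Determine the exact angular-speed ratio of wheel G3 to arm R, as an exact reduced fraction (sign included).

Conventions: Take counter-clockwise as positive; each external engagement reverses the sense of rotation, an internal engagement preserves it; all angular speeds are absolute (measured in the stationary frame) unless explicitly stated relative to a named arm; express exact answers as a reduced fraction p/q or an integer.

recognized (axles ride arm R): planetary set, 31/12/55 teeth
ring teeth: 31 + 2·12 = 55
31(ω_sun−ω_arm) = −55(ω_ring−ω_arm),  ω_sun = 0, ω_arm = 1
ω_ring = 1 − (31/55)(0−1) = 86/55
ω_out/ω_in = 86/55

86/55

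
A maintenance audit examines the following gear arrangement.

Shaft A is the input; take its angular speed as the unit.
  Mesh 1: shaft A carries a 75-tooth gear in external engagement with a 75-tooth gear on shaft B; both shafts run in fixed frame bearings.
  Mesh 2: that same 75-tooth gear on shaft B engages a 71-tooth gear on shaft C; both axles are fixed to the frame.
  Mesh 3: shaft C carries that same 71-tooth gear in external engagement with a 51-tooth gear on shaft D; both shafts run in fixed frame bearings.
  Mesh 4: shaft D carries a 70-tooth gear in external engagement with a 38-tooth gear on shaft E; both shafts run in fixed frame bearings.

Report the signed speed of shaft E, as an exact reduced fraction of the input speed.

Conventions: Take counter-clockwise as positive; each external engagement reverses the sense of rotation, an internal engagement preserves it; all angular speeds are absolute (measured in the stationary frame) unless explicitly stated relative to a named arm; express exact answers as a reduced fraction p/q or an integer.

875/323

4-mesh fixed-axis compound train (all bearings frame-fixed)
mesh 1 [75T→75T]: |ω|/ω_in = 1×75/75 = 1, sense flips to −
mesh 2 [75T→71T]: |ω|/ω_in = 1×75/71 = 75/71, sense flips to +
mesh 3 [71T→51T]: |ω|/ω_in = (75/71)×71/51 = 25/17, sense flips to −
mesh 4 [70T→38T]: |ω|/ω_in = (25/17)×70/38 = 875/323, sense flips to +
signed output speed (× input speed) = 875/323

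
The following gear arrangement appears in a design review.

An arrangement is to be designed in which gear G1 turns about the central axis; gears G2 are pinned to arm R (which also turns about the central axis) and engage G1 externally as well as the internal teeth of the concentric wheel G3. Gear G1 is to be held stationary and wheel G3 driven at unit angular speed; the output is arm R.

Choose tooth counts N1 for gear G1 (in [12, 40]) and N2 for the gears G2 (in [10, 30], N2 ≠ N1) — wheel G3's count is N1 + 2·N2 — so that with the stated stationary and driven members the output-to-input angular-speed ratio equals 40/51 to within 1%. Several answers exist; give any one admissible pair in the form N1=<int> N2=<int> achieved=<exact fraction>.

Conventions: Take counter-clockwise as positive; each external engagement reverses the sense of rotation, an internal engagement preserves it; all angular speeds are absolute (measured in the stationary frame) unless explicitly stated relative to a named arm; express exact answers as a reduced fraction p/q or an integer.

N1=22 N2=29 achieved=40/51

design class (target 40/51): planetary set
Willis with ω_sun = 0: ω_arm/ω_ring = N3/(N1+N3); set equal to 40/51  ⇒  N3/N1 = (40/51)/(1 − 40/51) = 40/11
N3 = N1 + 2·N2  ⇒  N2/N1 = (N3/N1 − 1)/2 = (40/11 − 1)/2 = 29/22
smallest multiple with N1 ≥ 12 and N2 ≥ 10: k = 1  ⇒  N1 = 1·22 = 22, N2 = 1·29 = 29 (N1 ≤ 40, N2 ≤ 30, N2 ≠ N1 ✓), N3 = 22 + 2·29 = 80
check: N3/(N1+N3) with N1 = 22, N3 = 80 gives 40/51; |achieved − target| = 0 ≤ 2/255 ✓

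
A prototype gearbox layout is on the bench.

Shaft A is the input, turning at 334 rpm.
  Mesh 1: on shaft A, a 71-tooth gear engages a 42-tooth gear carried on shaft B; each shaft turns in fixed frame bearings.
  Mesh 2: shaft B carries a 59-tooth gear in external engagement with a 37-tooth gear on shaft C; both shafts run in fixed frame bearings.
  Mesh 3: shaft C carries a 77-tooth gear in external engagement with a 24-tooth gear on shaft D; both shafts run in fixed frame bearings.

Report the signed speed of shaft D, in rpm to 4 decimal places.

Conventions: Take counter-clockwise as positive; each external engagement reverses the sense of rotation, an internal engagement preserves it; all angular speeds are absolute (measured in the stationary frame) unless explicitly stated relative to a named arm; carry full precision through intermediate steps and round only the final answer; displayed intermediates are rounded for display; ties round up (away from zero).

topology: fixed-axis compound train — 3 meshes, A→D
mesh 1 [71T→42T]: ω = 334.0000×71/42 = 564.6190 rpm, sense flips to −
mesh 2 [59T→37T]: ω = 564.6190×59/37 = 900.3385 rpm, sense flips to +
mesh 3 [77T→24T]: ω = 900.3385×77/24 = 2888.5860 rpm, sense flips to −
signed output speed = -2888.5860 rpm

-2888.5860 rpm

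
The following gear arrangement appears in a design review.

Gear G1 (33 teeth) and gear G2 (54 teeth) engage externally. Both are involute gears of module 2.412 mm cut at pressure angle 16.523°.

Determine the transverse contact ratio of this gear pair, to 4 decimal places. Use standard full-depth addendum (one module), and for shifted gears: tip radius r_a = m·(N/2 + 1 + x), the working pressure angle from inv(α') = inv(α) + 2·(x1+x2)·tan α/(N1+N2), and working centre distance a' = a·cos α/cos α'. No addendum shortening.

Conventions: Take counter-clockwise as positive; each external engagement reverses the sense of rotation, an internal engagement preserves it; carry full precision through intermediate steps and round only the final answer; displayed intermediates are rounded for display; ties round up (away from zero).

1.9220

topology: single-mesh involute geometry — m = 2.412, 33T/54T pair
base radii: r_b1 = 38.154567, r_b2 = 62.434747
tip radii: r_a1 = 42.210000, r_a2 = 67.536000
no profile shift: α' = α, a' = a
action lengths: √(r_a1²−r_b1²) = 18.053063, √(r_a2²−r_b2²) = 25.749053
base pitch p_b = π·m·cos α = 7.264613
CR = (18.053063 + 25.749053 − 104.922000·sin 16.52300°)/7.264613 = 1.921957
contact ratio ≈ 1.9220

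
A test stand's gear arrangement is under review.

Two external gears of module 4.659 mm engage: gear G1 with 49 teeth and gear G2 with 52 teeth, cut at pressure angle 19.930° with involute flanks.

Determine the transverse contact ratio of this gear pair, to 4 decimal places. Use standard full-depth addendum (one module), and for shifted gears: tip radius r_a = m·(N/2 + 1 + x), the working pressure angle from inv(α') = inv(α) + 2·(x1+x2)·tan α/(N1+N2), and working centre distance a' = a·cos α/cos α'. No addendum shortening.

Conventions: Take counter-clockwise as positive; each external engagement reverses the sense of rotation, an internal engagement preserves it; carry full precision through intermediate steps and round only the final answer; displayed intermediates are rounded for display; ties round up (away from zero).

1.7600

recognized (one external pair, fixed centres): single-mesh tooth geometry, m = 4.659, N1 = 49, N2 = 52
base radii: r_b1 = 107.309300, r_b2 = 113.879258
tip radii: r_a1 = 118.804500, r_a2 = 125.793000
no profile shift: α' = α, a' = a
action lengths: √(r_a1²−r_b1²) = 50.982578, √(r_a2²−r_b2²) = 53.435883
base pitch p_b = π·m·cos α = 13.760086
CR = (50.982578 + 53.435883 − 235.279500·sin 19.93000°)/13.760086 = 1.760040
contact ratio ≈ 1.7600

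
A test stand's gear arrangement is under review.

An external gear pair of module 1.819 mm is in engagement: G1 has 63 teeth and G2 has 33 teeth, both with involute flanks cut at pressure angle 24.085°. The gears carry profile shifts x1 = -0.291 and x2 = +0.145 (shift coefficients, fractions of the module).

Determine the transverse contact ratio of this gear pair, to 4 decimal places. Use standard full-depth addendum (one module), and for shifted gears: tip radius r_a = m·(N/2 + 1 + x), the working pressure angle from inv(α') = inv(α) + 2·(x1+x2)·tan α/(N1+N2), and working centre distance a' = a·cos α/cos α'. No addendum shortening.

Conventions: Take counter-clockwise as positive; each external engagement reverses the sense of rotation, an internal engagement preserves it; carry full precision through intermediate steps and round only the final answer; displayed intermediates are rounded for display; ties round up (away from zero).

1.5584

class = single-mesh tooth geometry [involute pair 63T × 33T, m = 1.819]
base radii: r_b1 = 52.310153, r_b2 = 27.400556
tip radii: r_a1 = 58.588171, r_a2 = 32.096255
inv(α') = inv(24.085°) + 2·(-0.291+0.145)·tan α/(63+33) = 0.02528527  ⇒  α' = 23.68780°
a' = a·cos α / cos α' = 87.3120·cos 24.085°/cos 23.68780° = 87.044356
action lengths: √(r_a1²−r_b1²) = 26.386014, √(r_a2²−r_b2²) = 16.714638
base pitch p_b = π·m·cos α = 5.217054
CR = (26.386014 + 16.714638 − 87.044356·sin 23.68780°)/5.217054 = 1.558416
contact ratio ≈ 1.5584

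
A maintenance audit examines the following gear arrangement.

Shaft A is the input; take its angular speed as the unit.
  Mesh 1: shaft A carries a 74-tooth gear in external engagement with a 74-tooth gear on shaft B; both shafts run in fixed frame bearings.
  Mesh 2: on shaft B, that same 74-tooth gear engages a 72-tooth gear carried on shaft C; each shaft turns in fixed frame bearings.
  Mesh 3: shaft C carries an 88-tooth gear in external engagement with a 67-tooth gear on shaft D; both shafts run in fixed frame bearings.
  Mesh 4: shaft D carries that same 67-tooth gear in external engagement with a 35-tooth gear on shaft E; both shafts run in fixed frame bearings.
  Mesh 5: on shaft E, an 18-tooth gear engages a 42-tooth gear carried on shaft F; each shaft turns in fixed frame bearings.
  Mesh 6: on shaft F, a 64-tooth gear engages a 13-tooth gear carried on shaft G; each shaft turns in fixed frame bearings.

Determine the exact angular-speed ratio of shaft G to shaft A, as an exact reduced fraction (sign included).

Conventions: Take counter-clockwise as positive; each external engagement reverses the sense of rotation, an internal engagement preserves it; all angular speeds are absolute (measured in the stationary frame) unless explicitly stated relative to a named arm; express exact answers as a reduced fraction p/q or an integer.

52096/9555

class = fixed-axis compound train [6 meshes; 6 ratios multiply, 6 sense flips]
mesh 1 [74T→74T]: running ratio 1, sense −
mesh 2 [74T→72T]: running ratio 37/36, sense +
mesh 3 [88T→67T]: running ratio 814/603, sense −
mesh 4 [67T→35T]: running ratio 814/315, sense +
mesh 5 [18T→42T]: running ratio 814/735, sense −
mesh 6 [64T→13T]: running ratio 52096/9555, sense +
ω_out/ω_in = 52096/9555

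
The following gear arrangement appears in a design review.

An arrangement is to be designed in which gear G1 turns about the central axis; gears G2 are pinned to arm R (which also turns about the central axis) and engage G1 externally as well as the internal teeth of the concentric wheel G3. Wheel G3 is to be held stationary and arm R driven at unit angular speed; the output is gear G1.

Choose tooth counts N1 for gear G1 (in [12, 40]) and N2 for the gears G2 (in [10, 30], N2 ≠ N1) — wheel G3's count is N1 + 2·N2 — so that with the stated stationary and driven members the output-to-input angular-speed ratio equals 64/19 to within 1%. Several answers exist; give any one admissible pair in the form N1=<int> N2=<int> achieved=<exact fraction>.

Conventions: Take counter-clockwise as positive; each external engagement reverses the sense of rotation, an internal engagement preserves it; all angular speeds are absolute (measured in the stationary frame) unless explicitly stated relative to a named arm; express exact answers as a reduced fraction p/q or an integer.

N1=19 N2=13 achieved=64/19

design class (target 64/19): planetary set
Willis with ω_ring = 0: ω_sun/ω_arm = (N1+N3)/N1; set equal to 64/19  ⇒  N3/N1 = 64/19 − 1 = 45/19
N3 = N1 + 2·N2  ⇒  N2/N1 = (N3/N1 − 1)/2 = (45/19 − 1)/2 = 13/19
smallest multiple with N1 ≥ 12 and N2 ≥ 10: k = 1  ⇒  N1 = 1·19 = 19, N2 = 1·13 = 13 (N1 ≤ 40, N2 ≤ 30, N2 ≠ N1 ✓), N3 = 19 + 2·13 = 45
check: (N1+N3)/N1 with N1 = 19, N3 = 45 gives 64/19; |achieved − target| = 0 ≤ 16/475 ✓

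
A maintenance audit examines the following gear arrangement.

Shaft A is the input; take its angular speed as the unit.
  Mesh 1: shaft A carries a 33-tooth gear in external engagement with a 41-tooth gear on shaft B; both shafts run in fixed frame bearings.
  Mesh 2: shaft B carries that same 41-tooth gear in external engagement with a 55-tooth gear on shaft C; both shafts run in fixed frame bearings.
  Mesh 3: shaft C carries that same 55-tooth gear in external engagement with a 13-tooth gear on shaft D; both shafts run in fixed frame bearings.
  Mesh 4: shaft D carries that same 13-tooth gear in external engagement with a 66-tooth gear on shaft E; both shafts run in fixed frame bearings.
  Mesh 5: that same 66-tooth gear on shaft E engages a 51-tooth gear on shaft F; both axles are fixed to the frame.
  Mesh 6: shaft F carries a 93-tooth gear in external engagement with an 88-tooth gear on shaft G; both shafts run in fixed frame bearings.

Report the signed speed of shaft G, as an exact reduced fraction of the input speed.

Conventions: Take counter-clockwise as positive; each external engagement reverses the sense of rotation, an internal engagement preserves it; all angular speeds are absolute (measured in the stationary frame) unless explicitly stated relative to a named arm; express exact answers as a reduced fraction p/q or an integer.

6-mesh fixed-axis compound train (all bearings frame-fixed)
mesh 1 [33T→41T]: |ω|/ω_in = 1×33/41 = 33/41, sense flips to −
mesh 2 [41T→55T]: |ω|/ω_in = (33/41)×41/55 = 3/5, sense flips to +
mesh 3 [55T→13T]: |ω|/ω_in = (3/5)×55/13 = 33/13, sense flips to −
mesh 4 [13T→66T]: |ω|/ω_in = (33/13)×13/66 = 1/2, sense flips to +
mesh 5 [66T→51T]: |ω|/ω_in = (1/2)×66/51 = 11/17, sense flips to −
mesh 6 [93T→88T]: |ω|/ω_in = (11/17)×93/88 = 93/136, sense flips to +
signed output speed (× input speed) = 93/136

93/136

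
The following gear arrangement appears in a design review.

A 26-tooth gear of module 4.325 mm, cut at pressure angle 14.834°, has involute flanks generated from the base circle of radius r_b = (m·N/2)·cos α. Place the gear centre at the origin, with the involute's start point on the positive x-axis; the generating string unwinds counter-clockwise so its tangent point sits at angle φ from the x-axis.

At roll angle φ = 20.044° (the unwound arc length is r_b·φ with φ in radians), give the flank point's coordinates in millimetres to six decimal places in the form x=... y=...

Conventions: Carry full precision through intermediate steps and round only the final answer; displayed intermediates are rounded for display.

x=57.575890 y=0.766210

single-mesh involute tooth geometry (26T wheel at module 4.325)
pitch radius r_p = m·N/2 = 4.325·26/2 = 56.225000
base radius r_b = r_p·cos α = 56.225000·cos 14.834° = 54.351113
roll angle φ = 20.044° = 0.34983380 rad
x = r_b·(cos φ + φ·sin φ) = 57.575890
y = r_b·(sin φ − φ·cos φ) = 0.766210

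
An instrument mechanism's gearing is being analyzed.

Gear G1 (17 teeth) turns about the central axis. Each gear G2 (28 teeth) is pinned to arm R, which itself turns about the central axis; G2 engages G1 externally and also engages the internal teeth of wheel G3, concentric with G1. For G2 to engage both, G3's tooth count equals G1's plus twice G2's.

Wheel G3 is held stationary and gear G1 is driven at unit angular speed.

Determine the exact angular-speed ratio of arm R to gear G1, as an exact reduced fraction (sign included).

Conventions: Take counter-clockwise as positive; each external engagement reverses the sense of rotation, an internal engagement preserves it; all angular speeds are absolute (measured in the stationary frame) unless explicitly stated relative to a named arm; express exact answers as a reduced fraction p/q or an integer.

17/90

planetary set (17T centre, 28T on arm, 73T internal) — Willis relation
ring teeth: 17 + 2·28 = 73
17(ω_sun−ω_arm) = −73(ω_ring−ω_arm),  ω_ring = 0, ω_sun = 1
17(1−ω_arm) = −73(0−ω_arm)  ⇒  90·ω_arm = 17  ⇒  ω_arm = 17/90
ω_out/ω_in = 17/90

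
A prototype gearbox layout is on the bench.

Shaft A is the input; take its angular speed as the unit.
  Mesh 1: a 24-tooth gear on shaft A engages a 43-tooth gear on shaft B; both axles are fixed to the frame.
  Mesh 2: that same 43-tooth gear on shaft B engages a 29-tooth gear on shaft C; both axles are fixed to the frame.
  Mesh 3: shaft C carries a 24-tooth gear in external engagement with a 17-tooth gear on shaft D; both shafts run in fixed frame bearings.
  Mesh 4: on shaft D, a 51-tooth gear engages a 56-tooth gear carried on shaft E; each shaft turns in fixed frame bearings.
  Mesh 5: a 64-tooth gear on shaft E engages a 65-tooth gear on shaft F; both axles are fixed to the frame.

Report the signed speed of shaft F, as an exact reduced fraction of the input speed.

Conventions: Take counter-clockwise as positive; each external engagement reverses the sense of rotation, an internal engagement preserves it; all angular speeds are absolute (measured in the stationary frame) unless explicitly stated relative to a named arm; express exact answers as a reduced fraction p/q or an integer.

5-mesh fixed-axis compound train (all bearings frame-fixed)
mesh 1 [24T→43T]: |ω|/ω_in = 1×24/43 = 24/43, sense flips to −
mesh 2 [43T→29T]: |ω|/ω_in = (24/43)×43/29 = 24/29, sense flips to +
mesh 3 [24T→17T]: |ω|/ω_in = (24/29)×24/17 = 576/493, sense flips to −
mesh 4 [51T→56T]: |ω|/ω_in = (576/493)×51/56 = 216/203, sense flips to +
mesh 5 [64T→65T]: |ω|/ω_in = (216/203)×64/65 = 13824/13195, sense flips to −
signed output speed (× input speed) = -13824/13195

-13824/13195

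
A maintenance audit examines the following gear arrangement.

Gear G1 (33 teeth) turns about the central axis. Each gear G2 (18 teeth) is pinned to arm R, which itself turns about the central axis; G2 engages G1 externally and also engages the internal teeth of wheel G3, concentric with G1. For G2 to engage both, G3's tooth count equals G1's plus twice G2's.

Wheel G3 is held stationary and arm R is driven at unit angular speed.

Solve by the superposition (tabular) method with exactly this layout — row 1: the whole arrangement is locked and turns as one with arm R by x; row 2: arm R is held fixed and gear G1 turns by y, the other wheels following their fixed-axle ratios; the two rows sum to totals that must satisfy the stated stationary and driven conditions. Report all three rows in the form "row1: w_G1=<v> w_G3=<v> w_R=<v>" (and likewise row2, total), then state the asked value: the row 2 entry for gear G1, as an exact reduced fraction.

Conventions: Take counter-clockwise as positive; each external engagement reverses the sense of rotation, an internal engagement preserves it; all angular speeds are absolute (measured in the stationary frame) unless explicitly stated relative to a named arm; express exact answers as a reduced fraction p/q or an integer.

class = planetary set [G3 = 33+2·18 = 69; Willis about the carrier]
row 1 — lock + rotate with arm: ω_sun = ω_ring = ω_arm = x
row 2: sun turns y, ring = −(33/69)·y, arm 0
boundary: total ω_ring = x − (33/69)·y = 0 and total ω_arm = x = 1  ⇒  y = 23/11, x = 1
row 2 ring = −(33/69)·23/11 = -1
totals (row 1 + row 2): sun 1 + 23/11 = 34/11, ring 1 + (-1) = 0, arm 1 + 0 = 1
asked cell (row2, sun) = 23/11

row1: w_G1=1 w_G3=1 w_R=1
row2: w_G1=23/11 w_G3=-1 w_R=0
total: w_G1=34/11 w_G3=0 w_R=1
asked value: 23/11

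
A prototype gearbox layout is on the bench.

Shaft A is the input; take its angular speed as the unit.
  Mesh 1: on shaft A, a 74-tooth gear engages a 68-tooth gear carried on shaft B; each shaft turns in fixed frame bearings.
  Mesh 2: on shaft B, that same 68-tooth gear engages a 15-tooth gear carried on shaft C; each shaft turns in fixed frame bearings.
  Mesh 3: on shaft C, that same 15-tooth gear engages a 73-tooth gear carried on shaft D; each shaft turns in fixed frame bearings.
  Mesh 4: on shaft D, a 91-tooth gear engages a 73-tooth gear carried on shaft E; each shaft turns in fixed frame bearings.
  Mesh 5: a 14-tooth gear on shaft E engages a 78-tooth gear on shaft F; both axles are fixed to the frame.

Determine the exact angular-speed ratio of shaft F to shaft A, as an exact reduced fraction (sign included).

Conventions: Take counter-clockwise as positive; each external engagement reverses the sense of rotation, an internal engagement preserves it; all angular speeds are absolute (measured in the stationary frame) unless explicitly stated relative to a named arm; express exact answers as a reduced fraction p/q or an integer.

-3626/15987

class = fixed-axis compound train [5 meshes; 5 ratios multiply, 5 sense flips]
mesh 1 [74T→68T]: running ratio 37/34, sense −
mesh 2 [68T→15T]: running ratio 74/15, sense +
mesh 3 [15T→73T]: running ratio 74/73, sense −
mesh 4 [91T→73T]: running ratio 6734/5329, sense +
mesh 5 [14T→78T]: running ratio 3626/15987, sense −
ω_out/ω_in = -3626/15987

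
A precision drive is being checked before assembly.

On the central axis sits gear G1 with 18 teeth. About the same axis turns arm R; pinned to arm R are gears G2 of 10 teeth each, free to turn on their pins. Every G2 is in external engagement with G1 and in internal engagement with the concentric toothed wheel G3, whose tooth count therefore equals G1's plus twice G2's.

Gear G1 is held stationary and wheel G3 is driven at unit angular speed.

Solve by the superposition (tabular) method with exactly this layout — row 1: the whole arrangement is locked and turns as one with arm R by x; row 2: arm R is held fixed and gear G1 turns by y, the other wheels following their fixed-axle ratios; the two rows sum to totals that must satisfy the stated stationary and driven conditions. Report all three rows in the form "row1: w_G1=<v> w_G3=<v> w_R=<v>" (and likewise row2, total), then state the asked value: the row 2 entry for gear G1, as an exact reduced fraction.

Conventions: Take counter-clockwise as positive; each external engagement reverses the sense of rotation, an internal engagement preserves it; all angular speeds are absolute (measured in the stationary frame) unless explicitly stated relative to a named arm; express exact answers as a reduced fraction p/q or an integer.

planetary set (18T centre, 10T on arm, 38T internal) — Willis relation
row 1 (train locked, turned with arm): all members turn x
row 2 (arm held, sun turns y): ω_ring = −(18/38)·y, ω_arm = 0
boundary: total ω_sun = x + y = 0 and total ω_ring = x − (18/38)·y = 1  ⇒  y = -19/28, x = 19/28
row 2 ring = −(18/38)·(-19/28) = 9/28
totals (row 1 + row 2): sun 19/28 + (-19/28) = 0, ring 19/28 + 9/28 = 1, arm 19/28 + 0 = 19/28
asked cell (row2, sun) = -19/28

row1: w_G1=19/28 w_G3=19/28 w_R=19/28
row2: w_G1=-19/28 w_G3=9/28 w_R=0
total: w_G1=0 w_G3=1 w_R=19/28
asked value: -19/28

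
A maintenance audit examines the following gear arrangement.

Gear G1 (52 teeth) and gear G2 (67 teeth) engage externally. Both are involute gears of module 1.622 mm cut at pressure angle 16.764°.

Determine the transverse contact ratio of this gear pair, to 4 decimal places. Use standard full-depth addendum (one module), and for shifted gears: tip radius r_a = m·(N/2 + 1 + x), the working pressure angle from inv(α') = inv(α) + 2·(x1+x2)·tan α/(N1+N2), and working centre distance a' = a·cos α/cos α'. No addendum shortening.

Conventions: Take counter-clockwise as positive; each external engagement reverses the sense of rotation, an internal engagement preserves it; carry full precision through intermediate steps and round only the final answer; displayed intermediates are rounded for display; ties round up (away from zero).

1.9923

recognized (one external pair, fixed centres): single-mesh tooth geometry, m = 1.622, N1 = 52, N2 = 67
base radii: r_b1 = 40.379728, r_b2 = 52.027727
tip radii: r_a1 = 43.794000, r_a2 = 55.959000
no profile shift: α' = α, a' = a
action lengths: √(r_a1²−r_b1²) = 16.952639, √(r_a2²−r_b2²) = 20.604012
base pitch p_b = π·m·cos α = 4.879102
CR = (16.952639 + 20.604012 − 96.509000·sin 16.76400°)/4.879102 = 1.992280
contact ratio ≈ 1.9923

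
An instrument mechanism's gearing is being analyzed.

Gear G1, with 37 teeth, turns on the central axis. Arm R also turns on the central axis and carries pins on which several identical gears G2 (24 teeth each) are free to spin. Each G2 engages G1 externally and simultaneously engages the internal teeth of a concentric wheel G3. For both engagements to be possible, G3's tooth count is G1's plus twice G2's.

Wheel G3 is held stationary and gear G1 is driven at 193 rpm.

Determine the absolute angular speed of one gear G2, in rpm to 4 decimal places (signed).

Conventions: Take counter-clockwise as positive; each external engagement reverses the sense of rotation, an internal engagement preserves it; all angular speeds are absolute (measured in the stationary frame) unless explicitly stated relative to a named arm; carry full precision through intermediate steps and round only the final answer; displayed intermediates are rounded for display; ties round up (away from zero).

planetary set (37T centre, 24T on arm, 85T internal) — Willis relation
normalise by the input: solve with ω_sun = 1, then scale by 193 rpm
ring teeth: 37 + 2·24 = 85
37(ω_sun−ω_arm) = −85(ω_ring−ω_arm),  ω_ring = 0, ω_sun = 1
37(1−ω_arm) = −85(0−ω_arm)  ⇒  122·ω_arm = 37  ⇒  ω_arm = 37/122
sun–planet mesh: 37·(1−37/122) = −24·(ω_p−ω_arm)  ⇒  ω_p−ω_arm = -3145/2928
ω_p = 37/122 − 3145/2928 = -37/48
scale: ω_p = -37/48 × 193 rpm = -148.7708 rpm

-148.7708 rpm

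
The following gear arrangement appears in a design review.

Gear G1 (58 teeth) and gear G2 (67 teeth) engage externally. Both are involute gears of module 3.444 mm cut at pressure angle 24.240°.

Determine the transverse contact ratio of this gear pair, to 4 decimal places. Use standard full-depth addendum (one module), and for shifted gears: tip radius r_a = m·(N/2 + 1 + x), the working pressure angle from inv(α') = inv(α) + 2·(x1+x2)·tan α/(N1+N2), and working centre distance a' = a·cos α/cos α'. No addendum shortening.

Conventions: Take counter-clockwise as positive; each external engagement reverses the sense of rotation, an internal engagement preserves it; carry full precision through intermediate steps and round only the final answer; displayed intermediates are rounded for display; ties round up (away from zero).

recognized (one external pair, fixed centres): single-mesh tooth geometry, m = 3.444, N1 = 58, N2 = 67
base radii: r_b1 = 91.070304, r_b2 = 105.201903
tip radii: r_a1 = 103.320000, r_a2 = 118.818000
no profile shift: α' = α, a' = a
action lengths: √(r_a1²−r_b1²) = 48.797768, √(r_a2²−r_b2²) = 55.229311
base pitch p_b = π·m·cos α = 9.865717
CR = (48.797768 + 55.229311 − 215.250000·sin 24.24000°)/9.865717 = 1.586717
contact ratio ≈ 1.5867

1.5867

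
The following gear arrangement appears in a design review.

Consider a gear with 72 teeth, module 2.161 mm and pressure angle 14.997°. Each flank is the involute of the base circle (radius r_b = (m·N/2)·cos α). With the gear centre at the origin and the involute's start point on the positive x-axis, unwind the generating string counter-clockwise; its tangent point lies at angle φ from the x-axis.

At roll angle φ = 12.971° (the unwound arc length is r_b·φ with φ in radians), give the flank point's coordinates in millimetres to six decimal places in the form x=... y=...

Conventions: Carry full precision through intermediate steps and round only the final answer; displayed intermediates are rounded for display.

topology: single-mesh involute geometry — m = 2.161, N = 72
pitch radius r_p = m·N/2 = 2.161·72/2 = 77.796000
base radius r_b = r_p·cos α = 77.796000·cos 14.997° = 75.146220
roll angle φ = 12.971° = 0.22638666 rad
x = r_b·(cos φ + φ·sin φ) = 77.047273
y = r_b·(sin φ − φ·cos φ) = 0.289142

x=77.047273 y=0.289142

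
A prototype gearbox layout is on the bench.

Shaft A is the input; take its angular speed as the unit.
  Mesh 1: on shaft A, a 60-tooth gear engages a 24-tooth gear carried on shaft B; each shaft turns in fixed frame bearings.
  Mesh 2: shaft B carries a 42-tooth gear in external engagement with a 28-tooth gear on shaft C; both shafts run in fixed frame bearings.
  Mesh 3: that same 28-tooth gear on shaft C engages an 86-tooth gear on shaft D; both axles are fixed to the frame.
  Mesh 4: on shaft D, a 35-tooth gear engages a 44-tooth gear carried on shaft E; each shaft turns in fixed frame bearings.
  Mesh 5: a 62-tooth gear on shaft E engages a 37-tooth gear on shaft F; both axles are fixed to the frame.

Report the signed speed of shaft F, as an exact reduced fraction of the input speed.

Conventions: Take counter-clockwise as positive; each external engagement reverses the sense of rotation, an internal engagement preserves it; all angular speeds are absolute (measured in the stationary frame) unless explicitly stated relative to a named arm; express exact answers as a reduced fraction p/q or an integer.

-113925/70004

5-mesh fixed-axis compound train (all bearings frame-fixed)
mesh 1 [60T→24T]: |ω|/ω_in = 1×60/24 = 5/2, sense flips to −
mesh 2 [42T→28T]: |ω|/ω_in = (5/2)×42/28 = 15/4, sense flips to +
mesh 3 [28T→86T]: |ω|/ω_in = (15/4)×28/86 = 105/86, sense flips to −
mesh 4 [35T→44T]: |ω|/ω_in = (105/86)×35/44 = 3675/3784, sense flips to +
mesh 5 [62T→37T]: |ω|/ω_in = (3675/3784)×62/37 = 113925/70004, sense flips to −
signed output speed (× input speed) = -113925/70004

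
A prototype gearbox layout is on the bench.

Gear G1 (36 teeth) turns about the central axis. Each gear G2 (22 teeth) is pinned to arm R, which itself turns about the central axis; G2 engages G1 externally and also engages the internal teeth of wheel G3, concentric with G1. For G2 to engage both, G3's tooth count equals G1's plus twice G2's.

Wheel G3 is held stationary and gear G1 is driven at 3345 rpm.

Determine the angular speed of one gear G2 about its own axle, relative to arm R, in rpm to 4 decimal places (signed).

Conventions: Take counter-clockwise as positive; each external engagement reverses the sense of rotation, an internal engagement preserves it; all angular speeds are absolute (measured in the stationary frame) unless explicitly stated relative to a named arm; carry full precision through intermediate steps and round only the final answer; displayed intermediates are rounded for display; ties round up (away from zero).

recognized (axles ride arm R): planetary set, 36/22/80 teeth
normalise by the input: solve with ω_sun = 1, then scale by 3345 rpm
ring teeth: 36 + 2·22 = 80
36(ω_sun−ω_arm) = −80(ω_ring−ω_arm),  ω_ring = 0, ω_sun = 1
36(1−ω_arm) = −80(0−ω_arm)  ⇒  116·ω_arm = 36  ⇒  ω_arm = 9/29
sun–planet mesh: 36·(1−9/29) = −22·(ω_p−ω_arm)  ⇒  ω_p−ω_arm = -360/319
scale: ω_p−ω_arm = -360/319 × 3345 rpm = -3774.9216 rpm

-3774.9216 rpm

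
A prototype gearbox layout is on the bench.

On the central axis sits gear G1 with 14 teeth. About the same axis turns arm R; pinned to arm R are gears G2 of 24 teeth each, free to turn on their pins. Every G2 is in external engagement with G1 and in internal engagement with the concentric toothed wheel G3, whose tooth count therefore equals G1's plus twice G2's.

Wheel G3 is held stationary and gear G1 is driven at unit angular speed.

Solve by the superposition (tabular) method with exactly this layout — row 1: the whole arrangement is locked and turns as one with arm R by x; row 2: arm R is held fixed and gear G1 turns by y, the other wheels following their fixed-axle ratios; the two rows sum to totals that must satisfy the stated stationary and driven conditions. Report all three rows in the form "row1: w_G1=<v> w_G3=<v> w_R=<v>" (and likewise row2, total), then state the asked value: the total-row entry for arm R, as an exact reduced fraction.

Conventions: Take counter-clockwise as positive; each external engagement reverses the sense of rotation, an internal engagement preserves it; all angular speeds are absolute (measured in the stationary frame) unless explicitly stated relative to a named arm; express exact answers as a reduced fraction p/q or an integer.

class = planetary set [G3 = 14+2·24 = 62; Willis about the carrier]
row 1 — lock + rotate with arm: ω_sun = ω_ring = ω_arm = x
row 2: sun turns y, ring = −(14/62)·y, arm 0
boundary: total ω_ring = x − (14/62)·y = 0 and total ω_sun = x + y = 1  ⇒  y = 31/38, x = 7/38
row 2 ring = −(14/62)·31/38 = -7/38
totals (row 1 + row 2): sun 7/38 + 31/38 = 1, ring 7/38 + (-7/38) = 0, arm 7/38 + 0 = 7/38
asked cell (total, arm) = 7/38

row1: w_G1=7/38 w_G3=7/38 w_R=7/38
row2: w_G1=31/38 w_G3=-7/38 w_R=0
total: w_G1=1 w_G3=0 w_R=7/38
asked value: 7/38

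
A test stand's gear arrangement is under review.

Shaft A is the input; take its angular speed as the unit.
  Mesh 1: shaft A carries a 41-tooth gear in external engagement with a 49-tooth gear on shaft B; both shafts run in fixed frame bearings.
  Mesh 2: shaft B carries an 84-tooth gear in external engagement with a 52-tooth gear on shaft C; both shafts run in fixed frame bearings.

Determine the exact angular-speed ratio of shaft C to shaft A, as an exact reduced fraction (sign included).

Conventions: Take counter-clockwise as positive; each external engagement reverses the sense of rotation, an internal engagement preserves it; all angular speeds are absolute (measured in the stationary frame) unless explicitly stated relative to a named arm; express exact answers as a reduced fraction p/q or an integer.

123/91

class = fixed-axis compound train [2 meshes; 2 ratios multiply, 2 sense flips]
mesh 1 [41T→49T]: running ratio 41/49, sense −
mesh 2 [84T→52T]: running ratio 123/91, sense +
ω_out/ω_in = 123/91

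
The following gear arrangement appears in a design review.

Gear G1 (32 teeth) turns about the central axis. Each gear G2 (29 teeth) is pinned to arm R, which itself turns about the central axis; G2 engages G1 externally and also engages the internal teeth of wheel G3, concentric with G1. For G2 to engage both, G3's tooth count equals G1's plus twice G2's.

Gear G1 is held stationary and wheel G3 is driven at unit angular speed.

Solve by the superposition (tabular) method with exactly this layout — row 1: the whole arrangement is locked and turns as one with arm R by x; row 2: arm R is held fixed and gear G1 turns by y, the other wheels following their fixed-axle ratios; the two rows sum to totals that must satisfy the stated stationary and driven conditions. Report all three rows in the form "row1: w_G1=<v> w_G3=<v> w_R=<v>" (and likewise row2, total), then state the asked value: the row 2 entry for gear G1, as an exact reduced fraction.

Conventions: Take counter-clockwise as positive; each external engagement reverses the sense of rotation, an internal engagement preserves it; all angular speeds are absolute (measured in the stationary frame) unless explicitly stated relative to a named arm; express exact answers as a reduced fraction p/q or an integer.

planetary set (32T centre, 29T on arm, 90T internal) — Willis relation
row 1: whole set turns with the arm by x
superposition row 2 [arm held]: sun y, ring −(32/90)·y, arm 0
boundary: total ω_sun = x + y = 0 and total ω_ring = x − (32/90)·y = 1  ⇒  y = -45/61, x = 45/61
row 2 ring = −(32/90)·(-45/61) = 16/61
totals (row 1 + row 2): sun 45/61 + (-45/61) = 0, ring 45/61 + 16/61 = 1, arm 45/61 + 0 = 45/61
asked cell (row2, sun) = -45/61

row1: w_G1=45/61 w_G3=45/61 w_R=45/61
row2: w_G1=-45/61 w_G3=16/61 w_R=0
total: w_G1=0 w_G3=1 w_R=45/61
asked value: -45/61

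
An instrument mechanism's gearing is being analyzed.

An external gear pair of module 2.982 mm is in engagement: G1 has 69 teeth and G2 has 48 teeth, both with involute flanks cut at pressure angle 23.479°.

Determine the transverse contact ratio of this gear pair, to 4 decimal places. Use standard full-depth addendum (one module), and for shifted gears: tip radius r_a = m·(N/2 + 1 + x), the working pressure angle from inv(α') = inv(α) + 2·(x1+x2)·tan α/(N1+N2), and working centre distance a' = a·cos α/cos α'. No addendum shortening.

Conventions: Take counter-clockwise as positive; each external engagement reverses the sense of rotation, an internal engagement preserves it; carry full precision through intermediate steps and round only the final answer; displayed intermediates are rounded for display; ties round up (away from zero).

topology: single-mesh involute geometry — m = 2.982, 69T/48T pair
base radii: r_b1 = 94.361253, r_b2 = 65.642611
tip radii: r_a1 = 105.861000, r_a2 = 74.550000
no profile shift: α' = α, a' = a
action lengths: √(r_a1²−r_b1²) = 47.984428, √(r_a2²−r_b2²) = 35.337659
base pitch p_b = π·m·cos α = 8.592598
CR = (47.984428 + 35.337659 − 174.447000·sin 23.47900°)/8.592598 = 1.608378
contact ratio ≈ 1.6084

1.6084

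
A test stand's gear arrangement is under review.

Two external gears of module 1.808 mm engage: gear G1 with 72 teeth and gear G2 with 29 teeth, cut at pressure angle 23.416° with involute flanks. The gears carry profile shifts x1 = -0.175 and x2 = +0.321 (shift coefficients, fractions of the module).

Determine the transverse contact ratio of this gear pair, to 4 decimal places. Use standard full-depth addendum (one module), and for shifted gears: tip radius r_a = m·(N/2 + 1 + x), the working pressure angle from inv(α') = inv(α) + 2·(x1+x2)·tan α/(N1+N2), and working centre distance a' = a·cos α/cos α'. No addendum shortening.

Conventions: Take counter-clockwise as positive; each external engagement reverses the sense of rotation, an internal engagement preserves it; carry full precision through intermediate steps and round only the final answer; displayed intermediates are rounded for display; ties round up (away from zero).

1.5262

class = single-mesh tooth geometry [involute pair 72T × 29T, m = 1.808]
base radii: r_b1 = 59.727592, r_b2 = 24.056947
tip radii: r_a1 = 66.579600, r_a2 = 28.604368
inv(α') = inv(23.416°) + 2·(-0.175+0.321)·tan α/(72+29) = 0.02563598  ⇒  α' = 23.79169°
a' = a·cos α / cos α' = 91.3040·cos 23.416°/cos 23.79169° = 91.565980
action lengths: √(r_a1²−r_b1²) = 29.418665, √(r_a2²−r_b2²) = 15.474921
base pitch p_b = π·m·cos α = 5.212216
CR = (29.418665 + 15.474921 − 91.565980·sin 23.79169°)/5.212216 = 1.526169
contact ratio ≈ 1.5262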